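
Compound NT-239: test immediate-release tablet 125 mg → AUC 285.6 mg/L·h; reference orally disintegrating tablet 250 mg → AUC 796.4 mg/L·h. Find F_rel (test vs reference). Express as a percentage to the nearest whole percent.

F_rel = (AUC_test/D_test) / (AUC_ref/D_ref)
      = (285.6/125) / (796.4/250)
      = 2.2848 / 3.1856 = 0.7172 = 71.72%

F_rel = 72%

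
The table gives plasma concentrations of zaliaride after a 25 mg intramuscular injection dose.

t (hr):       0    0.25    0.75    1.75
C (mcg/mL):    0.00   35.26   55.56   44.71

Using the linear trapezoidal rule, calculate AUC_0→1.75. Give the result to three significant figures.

AUC = 77.2 mcg/mL·hr

Trapezoidal AUC_0→1.75:
  [0→0.25]: (0.00+35.26)/2 × 0.25 = 4.4075
  [0.25→0.75]: (35.26+55.56)/2 × 0.5 = 22.705
  [0.75→1.75]: (55.56+44.71)/2 × 1 = 50.135
  Sum = 77.2475 mcg/mL·hr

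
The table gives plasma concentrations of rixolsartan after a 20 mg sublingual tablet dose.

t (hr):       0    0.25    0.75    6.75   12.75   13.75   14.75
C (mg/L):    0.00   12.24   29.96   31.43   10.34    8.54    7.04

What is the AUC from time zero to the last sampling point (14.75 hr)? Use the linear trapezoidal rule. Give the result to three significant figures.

Trapezoidal AUC_0→14.75:
  [0→0.25]: (0.00+12.24)/2 × 0.25 = 1.53
  [0.25→0.75]: (12.24+29.96)/2 × 0.5 = 10.55
  [0.75→6.75]: (29.96+31.43)/2 × 6 = 184.17
  [6.75→12.75]: (31.43+10.34)/2 × 6 = 125.31
  [12.75→13.75]: (10.34+8.54)/2 × 1 = 9.44
  [13.75→14.75]: (8.54+7.04)/2 × 1 = 7.79
  Sum = 338.79 mg/L·hr

AUC = 339 mg/L·hr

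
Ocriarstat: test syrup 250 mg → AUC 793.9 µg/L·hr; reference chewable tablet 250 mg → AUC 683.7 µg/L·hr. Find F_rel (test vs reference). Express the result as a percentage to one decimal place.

F_rel = 116.1%

F_rel = (AUC_test/D_test) / (AUC_ref/D_ref)
      = (793.9/250) / (683.7/250)
      = 3.1756 / 2.7348 = 1.1612 = 116.12%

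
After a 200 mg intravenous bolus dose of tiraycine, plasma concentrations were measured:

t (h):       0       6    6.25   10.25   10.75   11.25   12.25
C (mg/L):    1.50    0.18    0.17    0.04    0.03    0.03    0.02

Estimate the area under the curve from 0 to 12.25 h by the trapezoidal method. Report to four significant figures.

AUC = 5.561 mg/L·h

Trapezoidal AUC_0→12.25:
  [0→6]: (1.50+0.18)/2 × 6 = 5.04
  [6→6.25]: (0.18+0.17)/2 × 0.25 = 0.04375
  [6.25→10.25]: (0.17+0.04)/2 × 4 = 0.42
  [10.25→10.75]: (0.04+0.03)/2 × 0.5 = 0.0175
  [10.75→11.25]: (0.03+0.03)/2 × 0.5 = 0.015
  [11.25→12.25]: (0.03+0.02)/2 × 1 = 0.025
  Sum = 5.56125 mg/L·h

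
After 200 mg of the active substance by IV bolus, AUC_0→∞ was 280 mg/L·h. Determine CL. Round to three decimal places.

CL = Dose_iv / AUC_0→∞
   = 200 / 280 = 0.714286 L/h

CL = 0.714 L/h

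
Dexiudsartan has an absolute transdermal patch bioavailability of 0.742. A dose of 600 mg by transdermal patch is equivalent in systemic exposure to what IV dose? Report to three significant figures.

D_iv = 445 mg

Systemic exposure from an extravascular dose = F × D_ev, so the equivalent IV dose is F × D_ev.
D_iv = F × D_ev = 0.742 × 600 = 445.2 mg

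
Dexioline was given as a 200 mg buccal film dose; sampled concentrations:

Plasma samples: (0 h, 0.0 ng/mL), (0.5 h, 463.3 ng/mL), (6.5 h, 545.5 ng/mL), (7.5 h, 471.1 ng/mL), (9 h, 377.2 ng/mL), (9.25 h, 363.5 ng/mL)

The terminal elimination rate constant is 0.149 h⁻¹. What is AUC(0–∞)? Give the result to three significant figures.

Trapezoidal AUC_0→9.25:
  [0→0.5]: (0.0+463.3)/2 × 0.5 = 115.825
  [0.5→6.5]: (463.3+545.5)/2 × 6 = 3026.4
  [6.5→7.5]: (545.5+471.1)/2 × 1 = 508.3
  [7.5→9]: (471.1+377.2)/2 × 1.5 = 636.225
  [9→9.25]: (377.2+363.5)/2 × 0.25 = 92.5875
  Sum = 4379.3375 ng/mL·h
Extrapolated tail: C_last / k_e = 363.5 / 0.149 = 2439.597
AUC_0→∞ = 4379.3375 + 2439.597 = 6818.9345 ng/mL·h

AUC = 6820 ng/mL·h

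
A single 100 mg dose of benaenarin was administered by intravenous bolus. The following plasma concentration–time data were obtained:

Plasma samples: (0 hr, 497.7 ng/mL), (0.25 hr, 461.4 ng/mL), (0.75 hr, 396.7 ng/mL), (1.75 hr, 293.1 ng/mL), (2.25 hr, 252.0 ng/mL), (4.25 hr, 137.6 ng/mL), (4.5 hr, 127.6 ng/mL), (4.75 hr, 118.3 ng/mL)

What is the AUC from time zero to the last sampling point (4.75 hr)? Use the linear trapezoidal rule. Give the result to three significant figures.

Trapezoidal AUC_0→4.75:
  [0→0.25]: (497.7+461.4)/2 × 0.25 = 119.8875
  [0.25→0.75]: (461.4+396.7)/2 × 0.5 = 214.525
  [0.75→1.75]: (396.7+293.1)/2 × 1 = 344.9
  [1.75→2.25]: (293.1+252.0)/2 × 0.5 = 136.275
  [2.25→4.25]: (252.0+137.6)/2 × 2 = 389.6
  [4.25→4.5]: (137.6+127.6)/2 × 0.25 = 33.15
  [4.5→4.75]: (127.6+118.3)/2 × 0.25 = 30.7375
  Sum = 1269.075 ng/mL·hr

AUC = 1270 ng/mL·hr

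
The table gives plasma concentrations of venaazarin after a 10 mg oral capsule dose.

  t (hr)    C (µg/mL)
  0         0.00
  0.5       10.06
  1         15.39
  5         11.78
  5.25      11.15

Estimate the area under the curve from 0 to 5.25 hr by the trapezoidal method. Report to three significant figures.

AUC = 66.1 µg/mL·hr

Trapezoidal AUC_0→5.25:
  [0→0.5]: (0.00+10.06)/2 × 0.5 = 2.515
  [0.5→1]: (10.06+15.39)/2 × 0.5 = 6.3625
  [1→5]: (15.39+11.78)/2 × 4 = 54.34
  [5→5.25]: (11.78+11.15)/2 × 0.25 = 2.86625
  Sum = 66.08375 µg/mL·hr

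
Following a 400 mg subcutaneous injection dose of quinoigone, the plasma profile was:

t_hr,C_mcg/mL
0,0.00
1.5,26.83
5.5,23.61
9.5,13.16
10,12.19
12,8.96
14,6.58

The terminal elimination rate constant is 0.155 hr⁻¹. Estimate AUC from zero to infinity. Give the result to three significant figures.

AUC = 280 mcg/mL·hr

Trapezoidal AUC_0→14:
  [0→1.5]: (0.00+26.83)/2 × 1.5 = 20.1225
  [1.5→5.5]: (26.83+23.61)/2 × 4 = 100.88
  [5.5→9.5]: (23.61+13.16)/2 × 4 = 73.54
  [9.5→10]: (13.16+12.19)/2 × 0.5 = 6.3375
  [10→12]: (12.19+8.96)/2 × 2 = 21.15
  [12→14]: (8.96+6.58)/2 × 2 = 15.54
  Sum = 237.57 mcg/mL·hr
Extrapolated tail: C_last / k_e = 6.58 / 0.155 = 42.452
AUC_0→∞ = 237.57 + 42.452 = 280.022 mcg/mL·hr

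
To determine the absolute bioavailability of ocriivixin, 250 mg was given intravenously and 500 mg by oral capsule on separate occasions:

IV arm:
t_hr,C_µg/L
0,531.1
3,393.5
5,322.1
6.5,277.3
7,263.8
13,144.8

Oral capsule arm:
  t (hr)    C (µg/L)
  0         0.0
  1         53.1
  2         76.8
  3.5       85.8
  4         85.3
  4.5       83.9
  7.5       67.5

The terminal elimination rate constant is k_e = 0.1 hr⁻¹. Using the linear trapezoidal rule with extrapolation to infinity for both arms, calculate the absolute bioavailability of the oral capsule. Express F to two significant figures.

F = 0.11

Trapezoidal AUC_0→13 (IV):
  [0→3]: (531.1+393.5)/2 × 3 = 1386.9
  [3→5]: (393.5+322.1)/2 × 2 = 715.6
  [5→6.5]: (322.1+277.3)/2 × 1.5 = 449.55
  [6.5→7]: (277.3+263.8)/2 × 0.5 = 135.275
  [7→13]: (263.8+144.8)/2 × 6 = 1225.8
  Sum = 3913.125 µg/L·hr
IV tail: 144.8/0.1 = 1448.000; AUC_iv,0→∞ = 3913.125 + 1448.000 = 5361.125 µg/L·hr
Trapezoidal AUC_0→7.5 (oral capsule):
  [0→1]: (0.0+53.1)/2 × 1 = 26.55
  [1→2]: (53.1+76.8)/2 × 1 = 64.95
  [2→3.5]: (76.8+85.8)/2 × 1.5 = 121.95
  [3.5→4]: (85.8+85.3)/2 × 0.5 = 42.775
  [4→4.5]: (85.3+83.9)/2 × 0.5 = 42.3
  [4.5→7.5]: (83.9+67.5)/2 × 3 = 227.1
  Sum = 525.625 µg/L·hr
oral capsule tail: 67.5/0.1 = 675.000; AUC_ev,0→∞ = 525.625 + 675.000 = 1200.625 µg/L·hr
F = (AUC_ev/D_ev)/(AUC_iv/D_iv) = (1200.625/500)/(5361.125/250) = 2.40125/21.4445 = 0.1120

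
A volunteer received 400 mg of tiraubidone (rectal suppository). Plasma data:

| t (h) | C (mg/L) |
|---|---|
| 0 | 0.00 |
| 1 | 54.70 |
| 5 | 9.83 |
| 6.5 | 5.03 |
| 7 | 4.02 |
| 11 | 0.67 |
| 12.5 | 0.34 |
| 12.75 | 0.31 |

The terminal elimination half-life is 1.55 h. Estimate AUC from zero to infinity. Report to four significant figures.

AUC = 180.7 mg/L·h

Trapezoidal AUC_0→12.75:
  [0→1]: (0.00+54.70)/2 × 1 = 27.35
  [1→5]: (54.70+9.83)/2 × 4 = 129.06
  [5→6.5]: (9.83+5.03)/2 × 1.5 = 11.145
  [6.5→7]: (5.03+4.02)/2 × 0.5 = 2.2625
  [7→11]: (4.02+0.67)/2 × 4 = 9.38
  [11→12.5]: (0.67+0.34)/2 × 1.5 = 0.7575
  [12.5→12.75]: (0.34+0.31)/2 × 0.25 = 0.08125
  Sum = 180.03625 mg/L·h
k_e = ln2 / t½ = 0.693147 / 1.55 = 0.4472 h^-1
Extrapolated tail: C_last / k_e = 0.31 / 0.4472 = 0.693
AUC_0→∞ = 180.03625 + 0.693 = 180.72925 mg/L·h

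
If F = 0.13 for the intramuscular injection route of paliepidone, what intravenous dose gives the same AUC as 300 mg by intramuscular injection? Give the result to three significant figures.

D_iv = 39.0 mg

Systemic exposure from an extravascular dose = F × D_ev, so the equivalent IV dose is F × D_ev.
D_iv = F × D_ev = 0.13 × 300 = 39 mg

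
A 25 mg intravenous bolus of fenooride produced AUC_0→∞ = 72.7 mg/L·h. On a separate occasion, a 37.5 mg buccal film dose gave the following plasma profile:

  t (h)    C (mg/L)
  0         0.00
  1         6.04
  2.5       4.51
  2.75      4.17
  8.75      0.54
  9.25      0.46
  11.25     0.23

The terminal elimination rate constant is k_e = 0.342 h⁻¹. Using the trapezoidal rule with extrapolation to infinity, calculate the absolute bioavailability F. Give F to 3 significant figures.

F = 0.255

Trapezoidal AUC_0→11.25 (buccal film):
  [0→1]: (0.00+6.04)/2 × 1 = 3.02
  [1→2.5]: (6.04+4.51)/2 × 1.5 = 7.9125
  [2.5→2.75]: (4.51+4.17)/2 × 0.25 = 1.085
  [2.75→8.75]: (4.17+0.54)/2 × 6 = 14.13
  [8.75→9.25]: (0.54+0.46)/2 × 0.5 = 0.25
  [9.25→11.25]: (0.46+0.23)/2 × 2 = 0.69
  Sum = 27.0875 mg/L·h
Tail: C_last/k_e = 0.23/0.342 = 0.673
AUC_0→∞ (buccal film) = 27.0875 + 0.673 = 27.7605 mg/L·h
F = (AUC_ev/D_ev)/(AUC_iv/D_iv) = (27.7605/37.5)/(72.7/25) = 0.74028/2.908 = 0.2546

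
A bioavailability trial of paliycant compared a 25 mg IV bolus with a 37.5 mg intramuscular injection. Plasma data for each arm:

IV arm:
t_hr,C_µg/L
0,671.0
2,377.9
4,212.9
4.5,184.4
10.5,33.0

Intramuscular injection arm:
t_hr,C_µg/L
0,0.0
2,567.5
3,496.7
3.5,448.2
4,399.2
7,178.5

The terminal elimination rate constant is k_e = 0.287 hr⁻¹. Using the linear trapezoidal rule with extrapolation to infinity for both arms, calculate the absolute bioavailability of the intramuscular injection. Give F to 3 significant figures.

Trapezoidal AUC_0→10.5 (IV):
  [0→2]: (671.0+377.9)/2 × 2 = 1048.9
  [2→4]: (377.9+212.9)/2 × 2 = 590.8
  [4→4.5]: (212.9+184.4)/2 × 0.5 = 99.325
  [4.5→10.5]: (184.4+33.0)/2 × 6 = 652.2
  Sum = 2391.225 µg/L·hr
IV tail: 33.0/0.287 = 114.983; AUC_iv,0→∞ = 2391.225 + 114.983 = 2506.208 µg/L·hr
Trapezoidal AUC_0→7 (intramuscular injection):
  [0→2]: (0.0+567.5)/2 × 2 = 567.5
  [2→3]: (567.5+496.7)/2 × 1 = 532.1
  [3→3.5]: (496.7+448.2)/2 × 0.5 = 236.225
  [3.5→4]: (448.2+399.2)/2 × 0.5 = 211.85
  [4→7]: (399.2+178.5)/2 × 3 = 866.55
  Sum = 2414.225 µg/L·hr
intramuscular injection tail: 178.5/0.287 = 621.951; AUC_ev,0→∞ = 2414.225 + 621.951 = 3036.176 µg/L·hr
F = (AUC_ev/D_ev)/(AUC_iv/D_iv) = (3036.176/37.5)/(2506.208/25) = 80.9647/100.24832 = 0.8076

F = 0.808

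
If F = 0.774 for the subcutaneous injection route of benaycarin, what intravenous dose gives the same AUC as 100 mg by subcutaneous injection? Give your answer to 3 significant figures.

Systemic exposure from an extravascular dose = F × D_ev, so the equivalent IV dose is F × D_ev.
D_iv = F × D_ev = 0.774 × 100 = 77.4 mg

D_iv = 77.4 mg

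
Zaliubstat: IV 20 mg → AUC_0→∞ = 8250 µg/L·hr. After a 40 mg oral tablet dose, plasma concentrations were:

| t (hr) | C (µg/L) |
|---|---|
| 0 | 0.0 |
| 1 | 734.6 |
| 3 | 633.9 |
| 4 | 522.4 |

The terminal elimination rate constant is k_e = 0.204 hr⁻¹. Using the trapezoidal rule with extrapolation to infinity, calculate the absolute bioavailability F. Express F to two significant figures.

F = 0.30

Trapezoidal AUC_0→4 (oral tablet):
  [0→1]: (0.0+734.6)/2 × 1 = 367.3
  [1→3]: (734.6+633.9)/2 × 2 = 1368.5
  [3→4]: (633.9+522.4)/2 × 1 = 578.15
  Sum = 2313.95 µg/L·hr
Tail: C_last/k_e = 522.4/0.204 = 2560.784
AUC_0→∞ (oral tablet) = 2313.95 + 2560.784 = 4874.734 µg/L·hr
F = (AUC_ev/D_ev)/(AUC_iv/D_iv) = (4874.734/40)/(8250/20) = 121.86835/412.5 = 0.2954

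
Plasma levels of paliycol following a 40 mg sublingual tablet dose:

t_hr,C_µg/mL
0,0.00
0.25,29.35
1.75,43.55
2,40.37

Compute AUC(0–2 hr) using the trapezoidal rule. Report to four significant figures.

AUC = 68.83 µg/mL·hr

Trapezoidal AUC_0→2:
  [0→0.25]: (0.00+29.35)/2 × 0.25 = 3.66875
  [0.25→1.75]: (29.35+43.55)/2 × 1.5 = 54.675
  [1.75→2]: (43.55+40.37)/2 × 0.25 = 10.49
  Sum = 68.83375 µg/mL·hr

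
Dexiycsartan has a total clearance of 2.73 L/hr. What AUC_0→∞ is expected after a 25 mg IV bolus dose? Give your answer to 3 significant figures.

AUC = 9.16 mg/L·hr

AUC_0→∞ = Dose_iv / CL
        = 25 / 2.73 = 9.15751 mg/L·hr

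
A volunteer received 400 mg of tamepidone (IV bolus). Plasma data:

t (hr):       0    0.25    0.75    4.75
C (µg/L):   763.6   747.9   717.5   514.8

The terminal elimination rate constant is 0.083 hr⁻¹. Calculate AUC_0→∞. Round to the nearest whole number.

Trapezoidal AUC_0→4.75:
  [0→0.25]: (763.6+747.9)/2 × 0.25 = 188.9375
  [0.25→0.75]: (747.9+717.5)/2 × 0.5 = 366.35
  [0.75→4.75]: (717.5+514.8)/2 × 4 = 2464.6
  Sum = 3019.8875 µg/L·hr
Extrapolated tail: C_last / k_e = 514.8 / 0.083 = 6202.410
AUC_0→∞ = 3019.8875 + 6202.410 = 9222.2975 µg/L·hr

AUC = 9222 µg/L·hr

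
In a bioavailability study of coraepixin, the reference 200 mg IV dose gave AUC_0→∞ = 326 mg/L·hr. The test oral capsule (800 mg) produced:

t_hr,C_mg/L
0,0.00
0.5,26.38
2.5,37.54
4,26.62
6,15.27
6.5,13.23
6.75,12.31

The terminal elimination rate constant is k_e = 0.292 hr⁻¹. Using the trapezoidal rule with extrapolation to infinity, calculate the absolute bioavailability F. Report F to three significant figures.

Trapezoidal AUC_0→6.75 (oral capsule):
  [0→0.5]: (0.00+26.38)/2 × 0.5 = 6.595
  [0.5→2.5]: (26.38+37.54)/2 × 2 = 63.92
  [2.5→4]: (37.54+26.62)/2 × 1.5 = 48.12
  [4→6]: (26.62+15.27)/2 × 2 = 41.89
  [6→6.5]: (15.27+13.23)/2 × 0.5 = 7.125
  [6.5→6.75]: (13.23+12.31)/2 × 0.25 = 3.1925
  Sum = 170.8425 mg/L·hr
Tail: C_last/k_e = 12.31/0.292 = 42.158
AUC_0→∞ (oral capsule) = 170.8425 + 42.158 = 213.0005 mg/L·hr
F = (AUC_ev/D_ev)/(AUC_iv/D_iv) = (213.0005/800)/(326/200) = 0.266251/1.63 = 0.1633

F = 0.163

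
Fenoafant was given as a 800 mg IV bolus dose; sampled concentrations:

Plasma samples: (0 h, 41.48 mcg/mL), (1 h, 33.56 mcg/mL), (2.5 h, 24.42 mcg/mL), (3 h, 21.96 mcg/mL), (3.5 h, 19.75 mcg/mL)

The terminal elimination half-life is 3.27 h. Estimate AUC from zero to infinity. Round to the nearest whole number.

AUC = 196 mcg/mL·h

Trapezoidal AUC_0→3.5:
  [0→1]: (41.48+33.56)/2 × 1 = 37.52
  [1→2.5]: (33.56+24.42)/2 × 1.5 = 43.485
  [2.5→3]: (24.42+21.96)/2 × 0.5 = 11.595
  [3→3.5]: (21.96+19.75)/2 × 0.5 = 10.4275
  Sum = 103.0275 mcg/mL·h
k_e = ln2 / t½ = 0.693147 / 3.27 = 0.2120 h^-1
Extrapolated tail: C_last / k_e = 19.75 / 0.212 = 93.160
AUC_0→∞ = 103.0275 + 93.160 = 196.1875 mcg/mL·h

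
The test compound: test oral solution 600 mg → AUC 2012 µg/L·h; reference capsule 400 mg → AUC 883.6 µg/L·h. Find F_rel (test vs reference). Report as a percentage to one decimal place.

F_rel = (AUC_test/D_test) / (AUC_ref/D_ref)
      = (2012/600) / (883.6/400)
      = 3.35333 / 2.209 = 1.5180 = 151.80%

F_rel = 151.8%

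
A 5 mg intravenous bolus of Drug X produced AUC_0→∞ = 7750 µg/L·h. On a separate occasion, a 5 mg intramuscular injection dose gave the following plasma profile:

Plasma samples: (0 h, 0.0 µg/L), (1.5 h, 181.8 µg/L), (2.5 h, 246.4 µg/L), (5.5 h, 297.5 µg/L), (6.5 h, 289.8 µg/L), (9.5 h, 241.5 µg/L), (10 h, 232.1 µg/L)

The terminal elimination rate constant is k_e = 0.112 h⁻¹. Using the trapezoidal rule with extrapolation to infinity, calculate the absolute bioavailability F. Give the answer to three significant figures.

Trapezoidal AUC_0→10 (intramuscular injection):
  [0→1.5]: (0.0+181.8)/2 × 1.5 = 136.35
  [1.5→2.5]: (181.8+246.4)/2 × 1 = 214.1
  [2.5→5.5]: (246.4+297.5)/2 × 3 = 815.85
  [5.5→6.5]: (297.5+289.8)/2 × 1 = 293.65
  [6.5→9.5]: (289.8+241.5)/2 × 3 = 796.95
  [9.5→10]: (241.5+232.1)/2 × 0.5 = 118.4
  Sum = 2375.3 µg/L·h
Tail: C_last/k_e = 232.1/0.112 = 2072.321
AUC_0→∞ (intramuscular injection) = 2375.3 + 2072.321 = 4447.621 µg/L·h
F = (AUC_ev/D_ev)/(AUC_iv/D_iv) = (4447.621/5)/(7750/5) = 889.5242/1550 = 0.5739

F = 0.574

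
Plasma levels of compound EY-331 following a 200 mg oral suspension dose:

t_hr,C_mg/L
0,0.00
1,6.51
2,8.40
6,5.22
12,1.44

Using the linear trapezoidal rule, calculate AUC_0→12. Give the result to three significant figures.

AUC = 57.9 mg/L·hr

Trapezoidal AUC_0→12:
  [0→1]: (0.00+6.51)/2 × 1 = 3.255
  [1→2]: (6.51+8.40)/2 × 1 = 7.455
  [2→6]: (8.40+5.22)/2 × 4 = 27.24
  [6→12]: (5.22+1.44)/2 × 6 = 19.98
  Sum = 57.93 mg/L·hr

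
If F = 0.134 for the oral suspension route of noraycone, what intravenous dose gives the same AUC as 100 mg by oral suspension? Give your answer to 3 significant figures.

Systemic exposure from an extravascular dose = F × D_ev, so the equivalent IV dose is F × D_ev.
D_iv = F × D_ev = 0.134 × 100 = 13.4 mg

D_iv = 13.4 mg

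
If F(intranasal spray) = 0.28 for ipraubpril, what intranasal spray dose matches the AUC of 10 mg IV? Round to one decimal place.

For equal systemic exposure: F × D_ev = D_iv
D_ev = D_iv / F = 10 / 0.28 = 35.7143 mg

D_intranasal = 35.7 mg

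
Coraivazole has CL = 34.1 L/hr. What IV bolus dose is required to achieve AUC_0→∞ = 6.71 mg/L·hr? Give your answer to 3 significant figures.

Dose_iv = CL × AUC_0→∞
     = 34.1 × 6.71 = 228.811 mg

Dose = 229 mg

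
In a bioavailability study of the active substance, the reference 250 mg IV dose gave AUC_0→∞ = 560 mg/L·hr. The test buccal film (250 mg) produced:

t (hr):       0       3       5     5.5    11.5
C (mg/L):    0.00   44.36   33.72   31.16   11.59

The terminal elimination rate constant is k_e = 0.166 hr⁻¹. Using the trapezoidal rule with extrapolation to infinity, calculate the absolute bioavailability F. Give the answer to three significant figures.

F = 0.641

Trapezoidal AUC_0→11.5 (buccal film):
  [0→3]: (0.00+44.36)/2 × 3 = 66.54
  [3→5]: (44.36+33.72)/2 × 2 = 78.08
  [5→5.5]: (33.72+31.16)/2 × 0.5 = 16.22
  [5.5→11.5]: (31.16+11.59)/2 × 6 = 128.25
  Sum = 289.09 mg/L·hr
Tail: C_last/k_e = 11.59/0.166 = 69.819
AUC_0→∞ (buccal film) = 289.09 + 69.819 = 358.909 mg/L·hr
F = (AUC_ev/D_ev)/(AUC_iv/D_iv) = (358.909/250)/(560/250) = 1.435636/2.24 = 0.6409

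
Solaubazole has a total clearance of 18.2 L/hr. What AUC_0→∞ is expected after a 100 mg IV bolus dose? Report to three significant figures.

AUC = 5.49 mg/L·hr

AUC_0→∞ = Dose_iv / CL
        = 100 / 18.2 = 5.49451 mg/L·hr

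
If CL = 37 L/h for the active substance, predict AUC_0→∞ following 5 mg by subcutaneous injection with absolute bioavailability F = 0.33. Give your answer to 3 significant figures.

AUC_0→∞ = F × Dose / CL
        = 0.33 × 5 / 37 = 0.0445946 mg/L·h

AUC = 0.0446 mg/L·h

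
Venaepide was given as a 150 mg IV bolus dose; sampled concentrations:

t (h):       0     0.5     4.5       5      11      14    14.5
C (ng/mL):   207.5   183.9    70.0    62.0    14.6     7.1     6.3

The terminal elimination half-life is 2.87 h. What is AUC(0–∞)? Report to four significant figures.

Trapezoidal AUC_0→14.5:
  [0→0.5]: (207.5+183.9)/2 × 0.5 = 97.85
  [0.5→4.5]: (183.9+70.0)/2 × 4 = 507.8
  [4.5→5]: (70.0+62.0)/2 × 0.5 = 33.0
  [5→11]: (62.0+14.6)/2 × 6 = 229.8
  [11→14]: (14.6+7.1)/2 × 3 = 32.55
  [14→14.5]: (7.1+6.3)/2 × 0.5 = 3.35
  Sum = 904.35 ng/mL·h
k_e = ln2 / t½ = 0.693147 / 2.87 = 0.2415 h^-1
Extrapolated tail: C_last / k_e = 6.3 / 0.2415 = 26.087
AUC_0→∞ = 904.35 + 26.087 = 930.437 ng/mL·h

AUC = 930.4 ng/mL·h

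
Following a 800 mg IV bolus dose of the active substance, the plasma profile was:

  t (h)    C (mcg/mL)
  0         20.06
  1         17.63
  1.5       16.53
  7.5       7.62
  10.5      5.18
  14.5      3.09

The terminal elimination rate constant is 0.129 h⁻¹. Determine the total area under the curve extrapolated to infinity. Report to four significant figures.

Trapezoidal AUC_0→14.5:
  [0→1]: (20.06+17.63)/2 × 1 = 18.845
  [1→1.5]: (17.63+16.53)/2 × 0.5 = 8.54
  [1.5→7.5]: (16.53+7.62)/2 × 6 = 72.45
  [7.5→10.5]: (7.62+5.18)/2 × 3 = 19.2
  [10.5→14.5]: (5.18+3.09)/2 × 4 = 16.54
  Sum = 135.575 mcg/mL·h
Extrapolated tail: C_last / k_e = 3.09 / 0.129 = 23.953
AUC_0→∞ = 135.575 + 23.953 = 159.528 mcg/mL·h

AUC = 159.5 mcg/mL·h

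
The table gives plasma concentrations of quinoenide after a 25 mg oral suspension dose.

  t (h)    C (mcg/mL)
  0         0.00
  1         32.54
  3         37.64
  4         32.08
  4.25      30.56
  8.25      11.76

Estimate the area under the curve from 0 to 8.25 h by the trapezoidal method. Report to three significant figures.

AUC = 214 mcg/mL·h

Trapezoidal AUC_0→8.25:
  [0→1]: (0.00+32.54)/2 × 1 = 16.27
  [1→3]: (32.54+37.64)/2 × 2 = 70.18
  [3→4]: (37.64+32.08)/2 × 1 = 34.86
  [4→4.25]: (32.08+30.56)/2 × 0.25 = 7.83
  [4.25→8.25]: (30.56+11.76)/2 × 4 = 84.64
  Sum = 213.78 mcg/mL·h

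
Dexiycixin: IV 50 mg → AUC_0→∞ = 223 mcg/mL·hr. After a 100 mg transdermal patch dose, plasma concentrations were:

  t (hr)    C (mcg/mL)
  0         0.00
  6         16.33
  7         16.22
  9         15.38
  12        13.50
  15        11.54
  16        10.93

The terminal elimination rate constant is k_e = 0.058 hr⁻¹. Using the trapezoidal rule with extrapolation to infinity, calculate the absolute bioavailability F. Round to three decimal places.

Trapezoidal AUC_0→16 (transdermal patch):
  [0→6]: (0.00+16.33)/2 × 6 = 48.99
  [6→7]: (16.33+16.22)/2 × 1 = 16.275
  [7→9]: (16.22+15.38)/2 × 2 = 31.6
  [9→12]: (15.38+13.50)/2 × 3 = 43.32
  [12→15]: (13.50+11.54)/2 × 3 = 37.56
  [15→16]: (11.54+10.93)/2 × 1 = 11.235
  Sum = 188.98 mcg/mL·hr
Tail: C_last/k_e = 10.93/0.058 = 188.448
AUC_0→∞ (transdermal patch) = 188.98 + 188.448 = 377.428 mcg/mL·hr
F = (AUC_ev/D_ev)/(AUC_iv/D_iv) = (377.428/100)/(223/50) = 3.77428/4.46 = 0.8463

F = 0.846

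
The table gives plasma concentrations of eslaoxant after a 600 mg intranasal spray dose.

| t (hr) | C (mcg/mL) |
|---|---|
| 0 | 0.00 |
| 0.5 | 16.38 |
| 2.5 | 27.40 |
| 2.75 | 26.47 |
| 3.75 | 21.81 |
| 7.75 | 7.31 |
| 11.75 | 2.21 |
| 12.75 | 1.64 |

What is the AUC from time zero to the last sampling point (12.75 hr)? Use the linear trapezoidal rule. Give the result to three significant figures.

AUC = 158 mcg/mL·hr

Trapezoidal AUC_0→12.75:
  [0→0.5]: (0.00+16.38)/2 × 0.5 = 4.095
  [0.5→2.5]: (16.38+27.40)/2 × 2 = 43.78
  [2.5→2.75]: (27.40+26.47)/2 × 0.25 = 6.73375
  [2.75→3.75]: (26.47+21.81)/2 × 1 = 24.14
  [3.75→7.75]: (21.81+7.31)/2 × 4 = 58.24
  [7.75→11.75]: (7.31+2.21)/2 × 4 = 19.04
  [11.75→12.75]: (2.21+1.64)/2 × 1 = 1.925
  Sum = 157.95375 mcg/mL·hr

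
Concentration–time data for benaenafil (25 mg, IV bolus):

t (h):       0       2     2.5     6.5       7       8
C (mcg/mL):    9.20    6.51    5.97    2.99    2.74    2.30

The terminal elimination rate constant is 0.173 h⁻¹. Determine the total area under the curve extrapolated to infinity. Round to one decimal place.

Trapezoidal AUC_0→8:
  [0→2]: (9.20+6.51)/2 × 2 = 15.71
  [2→2.5]: (6.51+5.97)/2 × 0.5 = 3.12
  [2.5→6.5]: (5.97+2.99)/2 × 4 = 17.92
  [6.5→7]: (2.99+2.74)/2 × 0.5 = 1.4325
  [7→8]: (2.74+2.30)/2 × 1 = 2.52
  Sum = 40.7025 mcg/mL·h
Extrapolated tail: C_last / k_e = 2.30 / 0.173 = 13.295
AUC_0→∞ = 40.7025 + 13.295 = 53.9975 mcg/mL·h

AUC = 54.0 mcg/mL·h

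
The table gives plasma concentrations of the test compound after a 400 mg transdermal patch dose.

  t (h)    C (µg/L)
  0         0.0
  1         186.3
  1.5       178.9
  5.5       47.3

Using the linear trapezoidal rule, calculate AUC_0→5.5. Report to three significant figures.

Trapezoidal AUC_0→5.5:
  [0→1]: (0.0+186.3)/2 × 1 = 93.15
  [1→1.5]: (186.3+178.9)/2 × 0.5 = 91.3
  [1.5→5.5]: (178.9+47.3)/2 × 4 = 452.4
  Sum = 636.85 µg/L·h

AUC = 637 µg/L·h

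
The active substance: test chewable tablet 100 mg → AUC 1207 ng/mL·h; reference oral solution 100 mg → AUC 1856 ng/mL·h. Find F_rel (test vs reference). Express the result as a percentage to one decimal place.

F_rel = 65.0%

F_rel = (AUC_test/D_test) / (AUC_ref/D_ref)
      = (1207/100) / (1856/100)
      = 12.07 / 18.56 = 0.6503 = 65.03%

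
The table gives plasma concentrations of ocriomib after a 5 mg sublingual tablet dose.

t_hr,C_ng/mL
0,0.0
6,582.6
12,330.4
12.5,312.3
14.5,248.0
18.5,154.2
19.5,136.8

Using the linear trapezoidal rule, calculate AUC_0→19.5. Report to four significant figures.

Trapezoidal AUC_0→19.5:
  [0→6]: (0.0+582.6)/2 × 6 = 1747.8
  [6→12]: (582.6+330.4)/2 × 6 = 2739.0
  [12→12.5]: (330.4+312.3)/2 × 0.5 = 160.675
  [12.5→14.5]: (312.3+248.0)/2 × 2 = 560.3
  [14.5→18.5]: (248.0+154.2)/2 × 4 = 804.4
  [18.5→19.5]: (154.2+136.8)/2 × 1 = 145.5
  Sum = 6157.675 ng/mL·hr

AUC = 6158 ng/mL·hr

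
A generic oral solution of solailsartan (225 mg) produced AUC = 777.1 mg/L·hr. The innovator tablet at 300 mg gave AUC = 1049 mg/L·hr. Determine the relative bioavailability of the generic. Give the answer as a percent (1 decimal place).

F_rel = (AUC_test/D_test) / (AUC_ref/D_ref)
      = (777.1/225) / (1049/300)
      = 3.45378 / 3.49667 = 0.9877 = 98.77%

F_rel = 98.8%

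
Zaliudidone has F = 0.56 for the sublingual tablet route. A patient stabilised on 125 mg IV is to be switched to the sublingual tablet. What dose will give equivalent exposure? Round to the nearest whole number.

For equal systemic exposure: F × D_ev = D_iv
D_ev = D_iv / F = 125 / 0.56 = 223.214 mg

D_sublingual = 223 mg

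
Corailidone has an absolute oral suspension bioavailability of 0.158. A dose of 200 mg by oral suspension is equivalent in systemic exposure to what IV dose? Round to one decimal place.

D_iv = 31.6 mg

Systemic exposure from an extravascular dose = F × D_ev, so the equivalent IV dose is F × D_ev.
D_iv = F × D_ev = 0.158 × 200 = 31.6 mg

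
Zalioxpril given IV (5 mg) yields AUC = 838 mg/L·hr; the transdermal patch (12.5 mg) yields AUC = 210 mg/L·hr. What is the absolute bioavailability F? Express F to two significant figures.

F = (AUC_ev / D_ev) / (AUC_iv / D_iv)
  = (210/12.5) / (838/5)
  = 16.8 / 167.6 = 0.1002

F = 0.10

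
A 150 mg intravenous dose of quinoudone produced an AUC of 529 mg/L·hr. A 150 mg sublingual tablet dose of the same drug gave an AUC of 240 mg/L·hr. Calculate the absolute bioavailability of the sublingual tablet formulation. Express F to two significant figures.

F = (AUC_ev / D_ev) / (AUC_iv / D_iv)
  = (240/150) / (529/150)
  = 1.6 / 3.52667 = 0.4537

F = 0.45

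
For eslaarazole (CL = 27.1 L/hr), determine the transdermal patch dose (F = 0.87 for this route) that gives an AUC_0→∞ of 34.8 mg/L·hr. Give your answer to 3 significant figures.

Dose = 1080 mg

Dose = CL × AUC_0→∞ / F
     = 27.1 × 34.8 / 0.87 = 1084 mg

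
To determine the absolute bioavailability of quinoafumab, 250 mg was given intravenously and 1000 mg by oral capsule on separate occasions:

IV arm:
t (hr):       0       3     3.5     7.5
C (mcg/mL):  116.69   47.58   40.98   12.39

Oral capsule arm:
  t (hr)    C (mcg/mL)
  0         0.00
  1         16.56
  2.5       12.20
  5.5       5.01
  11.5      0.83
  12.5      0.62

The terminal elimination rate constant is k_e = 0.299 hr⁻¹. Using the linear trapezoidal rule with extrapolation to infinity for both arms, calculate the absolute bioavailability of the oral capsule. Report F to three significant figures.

F = 0.0456

Trapezoidal AUC_0→7.5 (IV):
  [0→3]: (116.69+47.58)/2 × 3 = 246.405
  [3→3.5]: (47.58+40.98)/2 × 0.5 = 22.14
  [3.5→7.5]: (40.98+12.39)/2 × 4 = 106.74
  Sum = 375.285 mcg/mL·hr
IV tail: 12.39/0.299 = 41.438; AUC_iv,0→∞ = 375.285 + 41.438 = 416.723 mcg/mL·hr
Trapezoidal AUC_0→12.5 (oral capsule):
  [0→1]: (0.00+16.56)/2 × 1 = 8.28
  [1→2.5]: (16.56+12.20)/2 × 1.5 = 21.57
  [2.5→5.5]: (12.20+5.01)/2 × 3 = 25.815
  [5.5→11.5]: (5.01+0.83)/2 × 6 = 17.52
  [11.5→12.5]: (0.83+0.62)/2 × 1 = 0.725
  Sum = 73.91 mcg/mL·hr
oral capsule tail: 0.62/0.299 = 2.074; AUC_ev,0→∞ = 73.91 + 2.074 = 75.984 mcg/mL·hr
F = (AUC_ev/D_ev)/(AUC_iv/D_iv) = (75.984/1000)/(416.723/250) = 0.075984/1.666892 = 0.0456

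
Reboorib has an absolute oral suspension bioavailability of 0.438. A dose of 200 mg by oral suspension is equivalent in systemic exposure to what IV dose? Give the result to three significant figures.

D_iv = 87.6 mg

Systemic exposure from an extravascular dose = F × D_ev, so the equivalent IV dose is F × D_ev.
D_iv = F × D_ev = 0.438 × 200 = 87.6 mg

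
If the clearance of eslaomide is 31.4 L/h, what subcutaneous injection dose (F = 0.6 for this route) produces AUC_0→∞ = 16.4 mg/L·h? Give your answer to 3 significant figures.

Dose = CL × AUC_0→∞ / F
     = 31.4 × 16.4 / 0.6 = 858.267 mg

Dose = 858 mg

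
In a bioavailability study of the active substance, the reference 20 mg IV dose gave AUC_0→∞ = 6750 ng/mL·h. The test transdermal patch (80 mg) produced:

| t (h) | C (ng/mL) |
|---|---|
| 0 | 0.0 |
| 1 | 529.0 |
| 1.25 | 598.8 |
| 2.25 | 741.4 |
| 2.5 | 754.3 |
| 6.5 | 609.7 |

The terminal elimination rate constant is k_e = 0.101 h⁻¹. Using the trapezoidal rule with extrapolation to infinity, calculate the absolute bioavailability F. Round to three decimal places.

Trapezoidal AUC_0→6.5 (transdermal patch):
  [0→1]: (0.0+529.0)/2 × 1 = 264.5
  [1→1.25]: (529.0+598.8)/2 × 0.25 = 140.975
  [1.25→2.25]: (598.8+741.4)/2 × 1 = 670.1
  [2.25→2.5]: (741.4+754.3)/2 × 0.25 = 186.9625
  [2.5→6.5]: (754.3+609.7)/2 × 4 = 2728.0
  Sum = 3990.5375 ng/mL·h
Tail: C_last/k_e = 609.7/0.101 = 6036.634
AUC_0→∞ (transdermal patch) = 3990.5375 + 6036.634 = 10027.1715 ng/mL·h
F = (AUC_ev/D_ev)/(AUC_iv/D_iv) = (10027.1715/80)/(6750/20) = 125.34/337.5 = 0.3714

F = 0.371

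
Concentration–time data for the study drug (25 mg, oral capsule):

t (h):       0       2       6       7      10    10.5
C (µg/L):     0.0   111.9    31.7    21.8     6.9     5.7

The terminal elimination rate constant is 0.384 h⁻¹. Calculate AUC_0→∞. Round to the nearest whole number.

Trapezoidal AUC_0→10.5:
  [0→2]: (0.0+111.9)/2 × 2 = 111.9
  [2→6]: (111.9+31.7)/2 × 4 = 287.2
  [6→7]: (31.7+21.8)/2 × 1 = 26.75
  [7→10]: (21.8+6.9)/2 × 3 = 43.05
  [10→10.5]: (6.9+5.7)/2 × 0.5 = 3.15
  Sum = 472.05 µg/L·h
Extrapolated tail: C_last / k_e = 5.7 / 0.384 = 14.844
AUC_0→∞ = 472.05 + 14.844 = 486.894 µg/L·h

AUC = 487 µg/L·h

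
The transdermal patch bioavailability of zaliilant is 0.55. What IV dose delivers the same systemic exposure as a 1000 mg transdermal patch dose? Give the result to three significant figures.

D_iv = 550 mg

Systemic exposure from an extravascular dose = F × D_ev, so the equivalent IV dose is F × D_ev.
D_iv = F × D_ev = 0.55 × 1000 = 550 mg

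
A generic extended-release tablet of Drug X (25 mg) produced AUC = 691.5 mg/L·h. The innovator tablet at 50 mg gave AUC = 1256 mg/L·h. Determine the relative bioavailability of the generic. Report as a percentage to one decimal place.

F_rel = (AUC_test/D_test) / (AUC_ref/D_ref)
      = (691.5/25) / (1256/50)
      = 27.66 / 25.12 = 1.1011 = 110.11%

F_rel = 110.1%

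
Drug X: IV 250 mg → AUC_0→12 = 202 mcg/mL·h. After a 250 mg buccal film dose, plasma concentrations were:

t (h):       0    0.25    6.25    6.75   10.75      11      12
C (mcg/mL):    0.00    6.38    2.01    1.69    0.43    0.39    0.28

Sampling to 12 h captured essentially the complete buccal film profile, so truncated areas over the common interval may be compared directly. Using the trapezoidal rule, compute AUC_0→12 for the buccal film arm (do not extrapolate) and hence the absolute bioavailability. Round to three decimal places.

F = 0.156

Trapezoidal AUC_0→12 (buccal film):
  [0→0.25]: (0.00+6.38)/2 × 0.25 = 0.7975
  [0.25→6.25]: (6.38+2.01)/2 × 6 = 25.17
  [6.25→6.75]: (2.01+1.69)/2 × 0.5 = 0.925
  [6.75→10.75]: (1.69+0.43)/2 × 4 = 4.24
  [10.75→11]: (0.43+0.39)/2 × 0.25 = 0.1025
  [11→12]: (0.39+0.28)/2 × 1 = 0.335
  Sum = 31.57 mcg/mL·h
F = (AUC_ev/D_ev)/(AUC_iv/D_iv) = (31.57/250)/(202/250) = 0.12628/0.808 = 0.1563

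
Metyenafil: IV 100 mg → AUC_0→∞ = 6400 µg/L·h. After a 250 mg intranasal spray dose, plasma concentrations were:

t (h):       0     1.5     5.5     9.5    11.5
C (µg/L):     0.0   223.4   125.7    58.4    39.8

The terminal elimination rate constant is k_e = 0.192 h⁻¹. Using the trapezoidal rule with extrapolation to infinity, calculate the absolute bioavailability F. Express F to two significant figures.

F = 0.096

Trapezoidal AUC_0→11.5 (intranasal spray):
  [0→1.5]: (0.0+223.4)/2 × 1.5 = 167.55
  [1.5→5.5]: (223.4+125.7)/2 × 4 = 698.2
  [5.5→9.5]: (125.7+58.4)/2 × 4 = 368.2
  [9.5→11.5]: (58.4+39.8)/2 × 2 = 98.2
  Sum = 1332.15 µg/L·h
Tail: C_last/k_e = 39.8/0.192 = 207.292
AUC_0→∞ (intranasal spray) = 1332.15 + 207.292 = 1539.442 µg/L·h
F = (AUC_ev/D_ev)/(AUC_iv/D_iv) = (1539.442/250)/(6400/100) = 6.157768/64 = 0.0962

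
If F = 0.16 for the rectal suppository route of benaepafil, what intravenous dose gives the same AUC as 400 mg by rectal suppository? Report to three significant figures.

Systemic exposure from an extravascular dose = F × D_ev, so the equivalent IV dose is F × D_ev.
D_iv = F × D_ev = 0.16 × 400 = 64 mg

D_iv = 64.0 mg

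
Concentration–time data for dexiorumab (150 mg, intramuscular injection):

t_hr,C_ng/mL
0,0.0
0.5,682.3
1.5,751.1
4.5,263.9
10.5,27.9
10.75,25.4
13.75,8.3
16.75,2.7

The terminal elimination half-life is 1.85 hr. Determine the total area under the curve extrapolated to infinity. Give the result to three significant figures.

AUC = 3370 ng/mL·hr

Trapezoidal AUC_0→16.75:
  [0→0.5]: (0.0+682.3)/2 × 0.5 = 170.575
  [0.5→1.5]: (682.3+751.1)/2 × 1 = 716.7
  [1.5→4.5]: (751.1+263.9)/2 × 3 = 1522.5
  [4.5→10.5]: (263.9+27.9)/2 × 6 = 875.4
  [10.5→10.75]: (27.9+25.4)/2 × 0.25 = 6.6625
  [10.75→13.75]: (25.4+8.3)/2 × 3 = 50.55
  [13.75→16.75]: (8.3+2.7)/2 × 3 = 16.5
  Sum = 3358.8875 ng/mL·hr
k_e = ln2 / t½ = 0.693147 / 1.85 = 0.3747 hr^-1
Extrapolated tail: C_last / k_e = 2.7 / 0.3747 = 7.206
AUC_0→∞ = 3358.8875 + 7.206 = 3366.0935 ng/mL·hr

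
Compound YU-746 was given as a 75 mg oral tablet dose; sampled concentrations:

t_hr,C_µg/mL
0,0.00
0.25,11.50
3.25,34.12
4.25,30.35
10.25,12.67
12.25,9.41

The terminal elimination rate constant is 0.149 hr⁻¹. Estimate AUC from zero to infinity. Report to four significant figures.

Trapezoidal AUC_0→12.25:
  [0→0.25]: (0.00+11.50)/2 × 0.25 = 1.4375
  [0.25→3.25]: (11.50+34.12)/2 × 3 = 68.43
  [3.25→4.25]: (34.12+30.35)/2 × 1 = 32.235
  [4.25→10.25]: (30.35+12.67)/2 × 6 = 129.06
  [10.25→12.25]: (12.67+9.41)/2 × 2 = 22.08
  Sum = 253.2425 µg/mL·hr
Extrapolated tail: C_last / k_e = 9.41 / 0.149 = 63.154
AUC_0→∞ = 253.2425 + 63.154 = 316.3965 µg/mL·hr

AUC = 316.4 µg/mL·hr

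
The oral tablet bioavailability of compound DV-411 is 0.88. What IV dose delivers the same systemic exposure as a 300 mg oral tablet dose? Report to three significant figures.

D_iv = 264 mg

Systemic exposure from an extravascular dose = F × D_ev, so the equivalent IV dose is F × D_ev.
D_iv = F × D_ev = 0.88 × 300 = 264 mg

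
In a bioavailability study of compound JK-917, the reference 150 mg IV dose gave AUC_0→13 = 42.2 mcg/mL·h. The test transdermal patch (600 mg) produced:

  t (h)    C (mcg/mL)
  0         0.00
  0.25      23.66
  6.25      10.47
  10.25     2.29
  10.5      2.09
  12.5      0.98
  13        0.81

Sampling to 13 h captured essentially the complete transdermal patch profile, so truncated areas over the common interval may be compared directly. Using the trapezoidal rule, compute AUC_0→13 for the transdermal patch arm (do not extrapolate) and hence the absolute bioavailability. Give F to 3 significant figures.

F = 0.799

Trapezoidal AUC_0→13 (transdermal patch):
  [0→0.25]: (0.00+23.66)/2 × 0.25 = 2.9575
  [0.25→6.25]: (23.66+10.47)/2 × 6 = 102.39
  [6.25→10.25]: (10.47+2.29)/2 × 4 = 25.52
  [10.25→10.5]: (2.29+2.09)/2 × 0.25 = 0.5475
  [10.5→12.5]: (2.09+0.98)/2 × 2 = 3.07
  [12.5→13]: (0.98+0.81)/2 × 0.5 = 0.4475
  Sum = 134.9325 mcg/mL·h
F = (AUC_ev/D_ev)/(AUC_iv/D_iv) = (134.9325/600)/(42.2/150) = 0.2248875/0.281333 = 0.7994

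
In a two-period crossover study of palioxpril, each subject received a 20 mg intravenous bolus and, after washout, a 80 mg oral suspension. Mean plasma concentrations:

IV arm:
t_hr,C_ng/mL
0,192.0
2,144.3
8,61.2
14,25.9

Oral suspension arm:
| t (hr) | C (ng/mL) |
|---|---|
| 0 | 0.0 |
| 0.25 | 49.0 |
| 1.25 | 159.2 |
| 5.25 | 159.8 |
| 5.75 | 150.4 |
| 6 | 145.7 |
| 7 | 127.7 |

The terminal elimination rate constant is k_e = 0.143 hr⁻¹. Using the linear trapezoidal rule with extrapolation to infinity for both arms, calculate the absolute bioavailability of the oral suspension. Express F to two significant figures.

F = 0.34

Trapezoidal AUC_0→14 (IV):
  [0→2]: (192.0+144.3)/2 × 2 = 336.3
  [2→8]: (144.3+61.2)/2 × 6 = 616.5
  [8→14]: (61.2+25.9)/2 × 6 = 261.3
  Sum = 1214.1 ng/mL·hr
IV tail: 25.9/0.143 = 181.119; AUC_iv,0→∞ = 1214.1 + 181.119 = 1395.219 ng/mL·hr
Trapezoidal AUC_0→7 (oral suspension):
  [0→0.25]: (0.0+49.0)/2 × 0.25 = 6.125
  [0.25→1.25]: (49.0+159.2)/2 × 1 = 104.1
  [1.25→5.25]: (159.2+159.8)/2 × 4 = 638.0
  [5.25→5.75]: (159.8+150.4)/2 × 0.5 = 77.55
  [5.75→6]: (150.4+145.7)/2 × 0.25 = 37.0125
  [6→7]: (145.7+127.7)/2 × 1 = 136.7
  Sum = 999.4875 ng/mL·hr
oral suspension tail: 127.7/0.143 = 893.007; AUC_ev,0→∞ = 999.4875 + 893.007 = 1892.4945 ng/mL·hr
F = (AUC_ev/D_ev)/(AUC_iv/D_iv) = (1892.4945/80)/(1395.219/20) = 23.6562/69.76095 = 0.3391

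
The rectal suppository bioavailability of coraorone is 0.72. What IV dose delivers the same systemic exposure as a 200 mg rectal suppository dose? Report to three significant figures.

D_iv = 144 mg

Systemic exposure from an extravascular dose = F × D_ev, so the equivalent IV dose is F × D_ev.
D_iv = F × D_ev = 0.72 × 200 = 144 mg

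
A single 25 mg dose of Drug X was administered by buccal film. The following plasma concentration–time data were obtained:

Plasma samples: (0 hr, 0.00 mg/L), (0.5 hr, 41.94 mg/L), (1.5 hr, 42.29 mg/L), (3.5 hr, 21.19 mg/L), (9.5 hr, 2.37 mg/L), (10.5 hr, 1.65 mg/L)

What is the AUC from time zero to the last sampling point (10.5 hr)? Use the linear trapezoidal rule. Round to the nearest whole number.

AUC = 189 mg/L·hr

Trapezoidal AUC_0→10.5:
  [0→0.5]: (0.00+41.94)/2 × 0.5 = 10.485
  [0.5→1.5]: (41.94+42.29)/2 × 1 = 42.115
  [1.5→3.5]: (42.29+21.19)/2 × 2 = 63.48
  [3.5→9.5]: (21.19+2.37)/2 × 6 = 70.68
  [9.5→10.5]: (2.37+1.65)/2 × 1 = 2.01
  Sum = 188.77 mg/L·hr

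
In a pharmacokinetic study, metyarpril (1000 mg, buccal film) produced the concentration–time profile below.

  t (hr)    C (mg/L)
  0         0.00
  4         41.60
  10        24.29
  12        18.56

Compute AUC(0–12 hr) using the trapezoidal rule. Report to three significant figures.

AUC = 324 mg/L·hr

Trapezoidal AUC_0→12:
  [0→4]: (0.00+41.60)/2 × 4 = 83.2
  [4→10]: (41.60+24.29)/2 × 6 = 197.67
  [10→12]: (24.29+18.56)/2 × 2 = 42.85
  Sum = 323.72 mg/L·hr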